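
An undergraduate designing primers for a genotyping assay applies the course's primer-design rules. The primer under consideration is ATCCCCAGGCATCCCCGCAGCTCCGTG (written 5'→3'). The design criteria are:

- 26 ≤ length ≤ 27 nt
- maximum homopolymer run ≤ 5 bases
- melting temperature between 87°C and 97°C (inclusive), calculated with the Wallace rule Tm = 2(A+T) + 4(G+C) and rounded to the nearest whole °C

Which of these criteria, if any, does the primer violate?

Base counts: A=4, T=4, G=6, C=13 (length 27).
length: length 27 ✓
homopolymer run: longest run = 4 ✓
Tm: Tm = 2·8 + 4·19 = 92°C ✓

Meets all criteria.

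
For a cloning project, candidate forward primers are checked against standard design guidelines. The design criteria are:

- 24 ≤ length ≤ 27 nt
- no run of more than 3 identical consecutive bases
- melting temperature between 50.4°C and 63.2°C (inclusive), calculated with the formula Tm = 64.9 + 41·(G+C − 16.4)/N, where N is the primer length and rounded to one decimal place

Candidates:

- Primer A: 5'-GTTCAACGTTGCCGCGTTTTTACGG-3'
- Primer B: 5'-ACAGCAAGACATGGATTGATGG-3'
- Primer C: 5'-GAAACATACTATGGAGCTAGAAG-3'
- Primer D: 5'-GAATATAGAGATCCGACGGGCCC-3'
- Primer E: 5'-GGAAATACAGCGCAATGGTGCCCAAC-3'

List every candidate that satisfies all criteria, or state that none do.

Primer E only.

Primer A (25 nt, A=3 T=9 G=7 C=6): length 25 ✓; longest run = 5, exceeds 3 ✗; Tm = 64.9 + 41·(13 − 16.4)/25 = 59.3°C ✓ — fails.
Primer B (22 nt, A=8 T=4 G=7 C=3): length 22, outside 24–27 ✗; longest run = 2 ✓; Tm = 64.9 + 41·(10 − 16.4)/22 = 53.0°C ✓ — fails.
Primer C (23 nt, A=10 T=4 G=6 C=3): length 23, outside 24–27 ✗; longest run = 3 ✓; Tm = 64.9 + 41·(9 − 16.4)/23 = 51.7°C ✓ — fails.
Primer D (23 nt, A=7 T=3 G=7 C=6): length 23, outside 24–27 ✗; longest run = 3 ✓; Tm = 64.9 + 41·(13 − 16.4)/23 = 58.8°C ✓ — fails.
Primer E (26 nt, A=9 T=3 G=7 C=7): length 26 ✓; longest run = 3 ✓; Tm = 64.9 + 41·(14 − 16.4)/26 = 61.1°C ✓ — passes.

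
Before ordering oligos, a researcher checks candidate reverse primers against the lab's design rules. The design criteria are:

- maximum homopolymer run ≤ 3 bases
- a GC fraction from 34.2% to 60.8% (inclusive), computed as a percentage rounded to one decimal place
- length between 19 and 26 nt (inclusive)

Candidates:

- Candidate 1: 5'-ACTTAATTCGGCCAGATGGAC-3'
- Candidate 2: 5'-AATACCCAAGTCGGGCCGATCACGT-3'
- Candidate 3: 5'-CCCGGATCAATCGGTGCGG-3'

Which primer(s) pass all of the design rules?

Candidate 1 and Candidate 2.

Candidate 1 (21 nt, A=6 T=5 G=5 C=5): longest run = 2 ✓; GC 10/21 = 47.6% ✓; length 21 ✓ — passes.
Candidate 2 (25 nt, A=7 T=4 G=6 C=8): longest run = 3 ✓; GC 14/25 = 56.0% ✓; length 25 ✓ — passes.
Candidate 3 (19 nt, A=3 T=3 G=7 C=6): longest run = 3 ✓; GC 13/19 = 68.4%, outside 34.2–60.8% ✗; length 19 ✓ — fails.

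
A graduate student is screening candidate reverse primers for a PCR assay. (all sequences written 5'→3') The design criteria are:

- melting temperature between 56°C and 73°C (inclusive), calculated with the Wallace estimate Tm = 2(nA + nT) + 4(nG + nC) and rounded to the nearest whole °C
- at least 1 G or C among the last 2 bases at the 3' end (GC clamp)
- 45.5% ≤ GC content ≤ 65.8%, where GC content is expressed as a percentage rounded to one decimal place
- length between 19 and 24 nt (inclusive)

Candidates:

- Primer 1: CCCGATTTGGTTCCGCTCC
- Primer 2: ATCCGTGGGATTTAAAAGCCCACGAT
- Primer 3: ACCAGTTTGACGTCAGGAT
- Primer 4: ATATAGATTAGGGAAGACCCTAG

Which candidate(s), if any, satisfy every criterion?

Primer 1 (19 nt, A=1 T=6 G=4 C=8): Tm = 2·7 + 4·12 = 62°C ✓; 3' end CC has 2 G/C ✓; GC 12/19 = 63.2% ✓; length 19 ✓ — passes.
Primer 2 (26 nt, A=8 T=6 G=6 C=6): Tm = 2·14 + 4·12 = 76°C, outside 56–73°C ✗; 3' end AT has 0 G/C, need ≥1 ✗; GC 12/26 = 46.2% ✓; length 26, outside 19–24 ✗ — fails.
Primer 3 (19 nt, A=5 T=5 G=5 C=4): Tm = 2·10 + 4·9 = 56°C ✓; 3' end AT has 0 G/C, need ≥1 ✗; GC 9/19 = 47.4% ✓; length 19 ✓ — fails.
Primer 4 (23 nt, A=9 T=5 G=6 C=3): Tm = 2·14 + 4·9 = 64°C ✓; 3' end AG has 1 G/C ✓; GC 9/23 = 39.1%, outside 45.5–65.8% ✗; length 23 ✓ — fails.

Primer 1 only.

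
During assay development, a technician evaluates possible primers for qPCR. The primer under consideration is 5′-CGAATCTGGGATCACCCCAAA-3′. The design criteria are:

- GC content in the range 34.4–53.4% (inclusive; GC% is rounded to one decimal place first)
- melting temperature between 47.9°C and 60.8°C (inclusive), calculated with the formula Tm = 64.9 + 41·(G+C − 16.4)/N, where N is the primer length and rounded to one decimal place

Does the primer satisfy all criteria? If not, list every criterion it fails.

Base counts: A=7, T=3, G=4, C=7 (length 21).
GC content: GC 11/21 = 52.4% ✓
Tm: Tm = 64.9 + 41·(11 − 16.4)/21 = 54.4°C ✓

Meets all criteria.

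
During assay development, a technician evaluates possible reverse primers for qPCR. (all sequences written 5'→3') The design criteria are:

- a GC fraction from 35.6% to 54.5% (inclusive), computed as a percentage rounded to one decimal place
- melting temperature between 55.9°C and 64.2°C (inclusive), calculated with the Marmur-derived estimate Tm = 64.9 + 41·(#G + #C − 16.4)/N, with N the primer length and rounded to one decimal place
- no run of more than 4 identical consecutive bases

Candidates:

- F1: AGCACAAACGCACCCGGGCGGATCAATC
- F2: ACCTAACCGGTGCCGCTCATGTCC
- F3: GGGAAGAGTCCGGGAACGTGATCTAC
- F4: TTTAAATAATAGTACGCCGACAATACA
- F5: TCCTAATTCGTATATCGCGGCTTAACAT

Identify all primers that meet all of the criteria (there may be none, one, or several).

F1 (28 nt, A=9 T=2 G=7 C=10): GC 17/28 = 60.7%, outside 35.6–54.5% ✗; Tm = 64.9 + 41·(17 − 16.4)/28 = 65.8°C, outside 55.9–64.2°C ✗; longest run = 3 ✓ — fails.
F2 (24 nt, A=4 T=5 G=5 C=10): GC 15/24 = 62.5%, outside 35.6–54.5% ✗; Tm = 64.9 + 41·(15 − 16.4)/24 = 62.5°C ✓; longest run = 2 ✓ — fails.
F3 (26 nt, A=7 T=4 G=10 C=5): GC 15/26 = 57.7%, outside 35.6–54.5% ✗; Tm = 64.9 + 41·(15 − 16.4)/26 = 62.7°C ✓; longest run = 3 ✓ — fails.
F4 (27 nt, A=12 T=7 G=3 C=5): GC 8/27 = 29.6%, outside 35.6–54.5% ✗; Tm = 64.9 + 41·(8 − 16.4)/27 = 52.1°C, outside 55.9–64.2°C ✗; longest run = 3 ✓ — fails.
F5 (28 nt, A=7 T=10 G=4 C=7): GC 11/28 = 39.3% ✓; Tm = 64.9 + 41·(11 − 16.4)/28 = 57.0°C ✓; longest run = 2 ✓ — passes.

F5 only.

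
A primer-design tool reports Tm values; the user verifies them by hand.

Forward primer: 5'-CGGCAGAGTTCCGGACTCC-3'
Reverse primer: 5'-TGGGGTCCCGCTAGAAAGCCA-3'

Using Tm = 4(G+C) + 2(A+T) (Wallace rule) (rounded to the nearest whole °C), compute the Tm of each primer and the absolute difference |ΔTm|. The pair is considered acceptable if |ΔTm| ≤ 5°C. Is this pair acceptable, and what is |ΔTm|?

|ΔTm| = 4°C; the pair is acceptable.

Forward: A=3 T=3 G=6 C=7 → Tm = 2·6 + 4·13 = 64°C.
Reverse: A=5 T=3 G=7 C=6 → Tm = 2·8 + 4·13 = 68°C.
|ΔTm| = |64 − 68| = 4°C, ≤ 5°C.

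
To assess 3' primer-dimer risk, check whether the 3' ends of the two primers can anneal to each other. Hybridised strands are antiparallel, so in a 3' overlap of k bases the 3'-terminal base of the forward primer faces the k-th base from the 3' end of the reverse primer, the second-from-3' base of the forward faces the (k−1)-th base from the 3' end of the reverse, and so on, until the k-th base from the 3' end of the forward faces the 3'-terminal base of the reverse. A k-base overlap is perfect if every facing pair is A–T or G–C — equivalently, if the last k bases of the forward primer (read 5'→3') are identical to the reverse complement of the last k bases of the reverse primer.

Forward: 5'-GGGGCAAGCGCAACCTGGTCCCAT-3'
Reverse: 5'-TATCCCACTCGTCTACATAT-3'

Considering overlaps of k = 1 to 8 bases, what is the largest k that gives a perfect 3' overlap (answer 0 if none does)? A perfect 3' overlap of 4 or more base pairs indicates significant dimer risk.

Last 8 bases (5'→3') — forward …GGTCCCAT, reverse …CTACATAT.
Reverse complement of the reverse primer's last 8 bases: ATATGTAG; its first k bases are the reverse complement of the reverse primer's last k bases, so a perfect k-base overlap needs the forward primer's last k bases to equal them.
Comparing (forward last k vs required): k=1: T vs A ✗; k=2: AT vs AT ✓; k=3: CAT vs ATA ✗; k=4: CCAT vs ATAT ✗; k=5: CCCAT vs ATATG ✗; k=6: TCCCAT vs ATATGT ✗; k=7: GTCCCAT vs ATATGTA ✗; k=8: GGTCCCAT vs ATATGTAG ✗.
Only k = 2 is perfect, so the longest perfect 3' overlap is 2.

Longest perfect overlap: 2 complementary base pairs; below the dimer-risk threshold (threshold 4).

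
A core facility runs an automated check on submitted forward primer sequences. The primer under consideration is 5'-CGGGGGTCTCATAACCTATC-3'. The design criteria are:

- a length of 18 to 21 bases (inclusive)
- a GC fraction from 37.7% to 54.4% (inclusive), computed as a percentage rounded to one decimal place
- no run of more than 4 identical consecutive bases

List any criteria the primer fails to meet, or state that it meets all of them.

Base counts: A=4, T=5, G=5, C=6 (length 20).
length: length 20 ✓
GC content: GC 11/20 = 55.0%, outside 37.7–54.4% ✗
homopolymer run: longest run = 5, exceeds 4 ✗

Fails: GC content, homopolymer run.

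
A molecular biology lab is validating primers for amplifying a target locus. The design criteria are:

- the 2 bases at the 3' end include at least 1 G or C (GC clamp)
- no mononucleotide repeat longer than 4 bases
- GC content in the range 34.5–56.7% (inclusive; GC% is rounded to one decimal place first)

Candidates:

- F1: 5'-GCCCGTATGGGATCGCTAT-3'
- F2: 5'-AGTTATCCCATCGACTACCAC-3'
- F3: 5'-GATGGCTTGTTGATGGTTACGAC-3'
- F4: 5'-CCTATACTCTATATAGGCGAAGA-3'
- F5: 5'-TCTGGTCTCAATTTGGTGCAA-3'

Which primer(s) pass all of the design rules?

F2, F3 and F4.

F1 (19 nt, A=3 T=5 G=6 C=5): 3' end AT has 0 G/C, need ≥1 ✗; longest run = 3 ✓; GC 11/19 = 57.9%, outside 34.5–56.7% ✗ — fails.
F2 (21 nt, A=6 T=5 G=2 C=8): 3' end AC has 1 G/C ✓; longest run = 3 ✓; GC 10/21 = 47.6% ✓ — passes.
F3 (23 nt, A=4 T=8 G=8 C=3): 3' end AC has 1 G/C ✓; longest run = 2 ✓; GC 11/23 = 47.8% ✓ — passes.
F4 (23 nt, A=8 T=6 G=4 C=5): 3' end GA has 1 G/C ✓; longest run = 2 ✓; GC 9/23 = 39.1% ✓ — passes.
F5 (21 nt, A=4 T=8 G=5 C=4): 3' end AA has 0 G/C, need ≥1 ✗; longest run = 3 ✓; GC 9/21 = 42.9% ✓ — fails.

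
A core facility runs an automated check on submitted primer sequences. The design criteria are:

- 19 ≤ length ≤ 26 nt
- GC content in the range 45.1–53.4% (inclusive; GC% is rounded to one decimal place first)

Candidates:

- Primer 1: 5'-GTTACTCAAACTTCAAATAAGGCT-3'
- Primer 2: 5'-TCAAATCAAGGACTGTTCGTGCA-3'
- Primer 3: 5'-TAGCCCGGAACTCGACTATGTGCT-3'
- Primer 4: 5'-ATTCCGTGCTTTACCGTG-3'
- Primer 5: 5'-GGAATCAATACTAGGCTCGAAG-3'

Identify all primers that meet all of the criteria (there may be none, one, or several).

Primer 1 (24 nt, A=9 T=7 G=3 C=5): length 24 ✓; GC 8/24 = 33.3%, outside 45.1–53.4% ✗ — fails.
Primer 2 (23 nt, A=7 T=6 G=5 C=5): length 23 ✓; GC 10/23 = 43.5%, outside 45.1–53.4% ✗ — fails.
Primer 3 (24 nt, A=5 T=6 G=6 C=7): length 24 ✓; GC 13/24 = 54.2%, outside 45.1–53.4% ✗ — fails.
Primer 4 (18 nt, A=2 T=7 G=4 C=5): length 18, outside 19–26 ✗; GC 9/18 = 50.0% ✓ — fails.
Primer 5 (22 nt, A=8 T=4 G=6 C=4): length 22 ✓; GC 10/22 = 45.5% ✓ — passes.

Primer 5 only.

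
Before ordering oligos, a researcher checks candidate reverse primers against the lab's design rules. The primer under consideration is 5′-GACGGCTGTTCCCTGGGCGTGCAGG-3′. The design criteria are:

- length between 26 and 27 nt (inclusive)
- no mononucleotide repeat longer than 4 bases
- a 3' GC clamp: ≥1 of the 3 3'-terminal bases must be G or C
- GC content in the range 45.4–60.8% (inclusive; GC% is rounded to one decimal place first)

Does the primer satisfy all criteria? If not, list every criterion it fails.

Fails: length, GC content.

Base counts: A=2, T=5, G=11, C=7 (length 25).
length: length 25, outside 26–27 ✗
homopolymer run: longest run = 3 ✓
GC clamp: 3' end AGG has 2 G/C ✓
GC content: GC 18/25 = 72.0%, outside 45.4–60.8% ✗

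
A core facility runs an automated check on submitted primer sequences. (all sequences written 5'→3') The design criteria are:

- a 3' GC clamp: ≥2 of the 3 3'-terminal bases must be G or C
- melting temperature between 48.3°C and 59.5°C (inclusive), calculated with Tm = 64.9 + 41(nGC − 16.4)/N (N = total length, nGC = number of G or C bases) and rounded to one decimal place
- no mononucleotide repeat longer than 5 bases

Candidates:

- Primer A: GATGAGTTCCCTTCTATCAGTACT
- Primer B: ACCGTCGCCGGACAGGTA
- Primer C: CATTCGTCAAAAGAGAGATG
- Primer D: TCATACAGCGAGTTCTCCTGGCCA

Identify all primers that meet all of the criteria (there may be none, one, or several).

Primer A (24 nt, A=5 T=9 G=4 C=6): 3' end ACT has 1 G/C, need ≥2 ✗; Tm = 64.9 + 41·(10 − 16.4)/24 = 54.0°C ✓; longest run = 3 ✓ — fails.
Primer B (18 nt, A=4 T=2 G=6 C=6): 3' end GTA has 1 G/C, need ≥2 ✗; Tm = 64.9 + 41·(12 − 16.4)/18 = 54.9°C ✓; longest run = 2 ✓ — fails.
Primer C (20 nt, A=8 T=4 G=5 C=3): 3' end ATG has 1 G/C, need ≥2 ✗; Tm = 64.9 + 41·(8 − 16.4)/20 = 47.7°C, outside 48.3–59.5°C ✗; longest run = 4 ✓ — fails.
Primer D (24 nt, A=5 T=6 G=5 C=8): 3' end CCA has 2 G/C ✓; Tm = 64.9 + 41·(13 − 16.4)/24 = 59.1°C ✓; longest run = 2 ✓ — passes.

Primer D only.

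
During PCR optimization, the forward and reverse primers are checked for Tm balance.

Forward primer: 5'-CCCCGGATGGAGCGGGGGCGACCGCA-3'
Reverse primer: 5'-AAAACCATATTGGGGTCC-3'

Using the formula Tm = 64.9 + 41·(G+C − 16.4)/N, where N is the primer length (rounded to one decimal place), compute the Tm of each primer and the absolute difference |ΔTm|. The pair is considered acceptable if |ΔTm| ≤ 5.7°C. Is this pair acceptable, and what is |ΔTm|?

|ΔTm| = 26.4°C; the pair is not acceptable.

Forward: G+C = 21, N = 26 → Tm = 64.9 + 41·(21 − 16.4)/26 = 72.2°C.
Reverse: G+C = 8, N = 18 → Tm = 64.9 + 41·(8 − 16.4)/18 = 45.8°C.
|ΔTm| = |72.2 − 45.8| = 26.4°C, > 5.7°C.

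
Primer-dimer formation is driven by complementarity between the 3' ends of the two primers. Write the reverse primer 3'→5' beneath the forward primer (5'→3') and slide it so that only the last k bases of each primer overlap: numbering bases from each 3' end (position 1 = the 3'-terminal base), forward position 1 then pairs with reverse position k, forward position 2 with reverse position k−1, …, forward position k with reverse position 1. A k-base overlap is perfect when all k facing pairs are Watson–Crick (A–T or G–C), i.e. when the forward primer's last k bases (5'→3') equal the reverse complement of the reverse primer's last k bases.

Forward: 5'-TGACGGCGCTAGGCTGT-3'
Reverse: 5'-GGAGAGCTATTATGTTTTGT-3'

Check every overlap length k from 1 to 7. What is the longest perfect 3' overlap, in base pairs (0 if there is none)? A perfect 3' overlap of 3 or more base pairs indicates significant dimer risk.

Longest perfect overlap: 0 complementary base pairs; below the dimer-risk threshold (threshold 3).

Last 7 bases (5'→3') — forward …AGGCTGT, reverse …GTTTTGT.
Reverse complement of the reverse primer's last 7 bases: ACAAAAC; its first k bases are the reverse complement of the reverse primer's last k bases, so a perfect k-base overlap needs the forward primer's last k bases to equal them.
Comparing (forward last k vs required): k=1: T vs A ✗; k=2: GT vs AC ✗; k=3: TGT vs ACA ✗; k=4: CTGT vs ACAA ✗; k=5: GCTGT vs ACAAA ✗; k=6: GGCTGT vs ACAAAA ✗; k=7: AGGCTGT vs ACAAAAC ✗.
No overlap length from 1 to 7 is perfect, so the longest perfect 3' overlap is 0.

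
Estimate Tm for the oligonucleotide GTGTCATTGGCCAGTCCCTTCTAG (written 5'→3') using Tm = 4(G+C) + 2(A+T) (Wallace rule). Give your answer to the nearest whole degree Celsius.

Base counts: A=3, T=8, G=6, C=7 (length 24).
Tm = 2·(3+8) + 4·(6+7) = 2·11 + 4·13 = 22 + 52 = 74°C.

74°C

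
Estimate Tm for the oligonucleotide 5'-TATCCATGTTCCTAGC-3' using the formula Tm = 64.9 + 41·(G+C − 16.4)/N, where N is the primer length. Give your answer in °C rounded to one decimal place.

Base counts: A=3, T=6, G=2, C=5; G+C = 7, N = 16.
Tm = 64.9 + 41·(7 − 16.4)/16 = 64.9 + -385.40/16 = 40.8°C.

40.8°C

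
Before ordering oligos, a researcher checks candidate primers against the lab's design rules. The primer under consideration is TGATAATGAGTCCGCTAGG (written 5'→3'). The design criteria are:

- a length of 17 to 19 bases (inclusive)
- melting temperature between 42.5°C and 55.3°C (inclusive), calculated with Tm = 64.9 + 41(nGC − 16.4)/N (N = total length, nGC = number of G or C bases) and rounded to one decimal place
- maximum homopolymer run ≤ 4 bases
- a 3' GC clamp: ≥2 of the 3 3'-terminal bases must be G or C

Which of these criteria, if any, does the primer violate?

Base counts: A=5, T=5, G=6, C=3 (length 19).
length: length 19 ✓
Tm: Tm = 64.9 + 41·(9 − 16.4)/19 = 48.9°C ✓
homopolymer run: longest run = 2 ✓
GC clamp: 3' end AGG has 2 G/C ✓

Meets all criteria.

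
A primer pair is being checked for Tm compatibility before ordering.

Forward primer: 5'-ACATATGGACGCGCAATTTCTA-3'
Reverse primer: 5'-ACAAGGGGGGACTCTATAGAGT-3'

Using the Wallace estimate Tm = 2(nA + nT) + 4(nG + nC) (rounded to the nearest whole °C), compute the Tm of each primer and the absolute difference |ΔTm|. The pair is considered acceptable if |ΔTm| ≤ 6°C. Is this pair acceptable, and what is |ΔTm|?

Forward: A=7 T=6 G=4 C=5 → Tm = 2·13 + 4·9 = 62°C.
Reverse: A=7 T=4 G=8 C=3 → Tm = 2·11 + 4·11 = 66°C.
|ΔTm| = |62 − 66| = 4°C, ≤ 6°C.

|ΔTm| = 4°C; the pair is acceptable.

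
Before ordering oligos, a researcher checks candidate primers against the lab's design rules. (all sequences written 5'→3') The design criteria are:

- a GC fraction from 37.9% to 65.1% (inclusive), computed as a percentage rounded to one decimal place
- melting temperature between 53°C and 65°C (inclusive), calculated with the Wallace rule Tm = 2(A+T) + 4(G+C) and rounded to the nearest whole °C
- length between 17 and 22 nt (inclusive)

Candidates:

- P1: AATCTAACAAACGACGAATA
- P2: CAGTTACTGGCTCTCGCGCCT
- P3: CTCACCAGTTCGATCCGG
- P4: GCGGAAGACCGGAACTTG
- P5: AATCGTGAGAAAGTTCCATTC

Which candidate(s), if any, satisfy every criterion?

P3, P4 and P5.

P1 (20 nt, A=11 T=3 G=2 C=4): GC 6/20 = 30.0%, outside 37.9–65.1% ✗; Tm = 2·14 + 4·6 = 52°C, outside 53–65°C ✗; length 20 ✓ — fails.
P2 (21 nt, A=2 T=6 G=5 C=8): GC 13/21 = 61.9% ✓; Tm = 2·8 + 4·13 = 68°C, outside 53–65°C ✗; length 21 ✓ — fails.
P3 (18 nt, A=3 T=4 G=4 C=7): GC 11/18 = 61.1% ✓; Tm = 2·7 + 4·11 = 58°C ✓; length 18 ✓ — passes.
P4 (18 nt, A=5 T=2 G=7 C=4): GC 11/18 = 61.1% ✓; Tm = 2·7 + 4·11 = 58°C ✓; length 18 ✓ — passes.
P5 (21 nt, A=7 T=6 G=4 C=4): GC 8/21 = 38.1% ✓; Tm = 2·13 + 4·8 = 58°C ✓; length 21 ✓ — passes.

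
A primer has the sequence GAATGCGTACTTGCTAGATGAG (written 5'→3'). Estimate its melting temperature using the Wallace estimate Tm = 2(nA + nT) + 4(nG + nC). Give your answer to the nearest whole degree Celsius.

64°C

Base counts: A=6, T=6, G=7, C=3 (length 22).
Tm = 2·(6+6) + 4·(7+3) = 2·12 + 4·10 = 24 + 40 = 64°C.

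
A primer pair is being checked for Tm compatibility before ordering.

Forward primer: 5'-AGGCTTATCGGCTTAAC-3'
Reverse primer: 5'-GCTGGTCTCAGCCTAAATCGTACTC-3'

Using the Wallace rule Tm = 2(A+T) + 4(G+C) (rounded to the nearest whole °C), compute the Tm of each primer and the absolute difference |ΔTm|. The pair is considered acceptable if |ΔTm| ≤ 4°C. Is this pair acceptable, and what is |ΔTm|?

|ΔTm| = 26°C; the pair is not acceptable.

Forward: A=4 T=5 G=4 C=4 → Tm = 2·9 + 4·8 = 50°C.
Reverse: A=5 T=7 G=5 C=8 → Tm = 2·12 + 4·13 = 76°C.
|ΔTm| = |50 − 76| = 26°C, > 4°C.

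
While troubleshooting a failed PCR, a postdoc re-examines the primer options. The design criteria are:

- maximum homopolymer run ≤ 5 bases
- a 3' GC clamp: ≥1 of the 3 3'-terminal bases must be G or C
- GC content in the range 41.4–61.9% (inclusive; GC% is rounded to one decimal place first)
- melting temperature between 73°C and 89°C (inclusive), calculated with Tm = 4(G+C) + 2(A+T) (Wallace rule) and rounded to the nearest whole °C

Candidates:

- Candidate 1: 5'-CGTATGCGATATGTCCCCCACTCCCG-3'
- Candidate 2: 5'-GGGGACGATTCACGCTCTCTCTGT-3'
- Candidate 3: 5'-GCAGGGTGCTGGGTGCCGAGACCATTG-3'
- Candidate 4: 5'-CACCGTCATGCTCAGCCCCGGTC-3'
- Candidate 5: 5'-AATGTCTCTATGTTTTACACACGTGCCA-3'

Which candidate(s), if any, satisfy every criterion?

Candidate 1 (26 nt, A=4 T=6 G=5 C=11): longest run = 5 ✓; 3' end CCG has 3 G/C ✓; GC 16/26 = 61.5% ✓; Tm = 2·10 + 4·16 = 84°C ✓ — passes.
Candidate 2 (24 nt, A=3 T=7 G=7 C=7): longest run = 4 ✓; 3' end TGT has 1 G/C ✓; GC 14/24 = 58.3% ✓; Tm = 2·10 + 4·14 = 76°C ✓ — passes.
Candidate 3 (27 nt, A=4 T=5 G=12 C=6): longest run = 3 ✓; 3' end TTG has 1 G/C ✓; GC 18/27 = 66.7%, outside 41.4–61.9% ✗; Tm = 2·9 + 4·18 = 90°C, outside 73–89°C ✗ — fails.
Candidate 4 (23 nt, A=3 T=4 G=5 C=11): longest run = 4 ✓; 3' end GTC has 2 G/C ✓; GC 16/23 = 69.6%, outside 41.4–61.9% ✗; Tm = 2·7 + 4·16 = 78°C ✓ — fails.
Candidate 5 (28 nt, A=7 T=10 G=4 C=7): longest run = 4 ✓; 3' end CCA has 2 G/C ✓; GC 11/28 = 39.3%, outside 41.4–61.9% ✗; Tm = 2·17 + 4·11 = 78°C ✓ — fails.

Candidate 1 and Candidate 2.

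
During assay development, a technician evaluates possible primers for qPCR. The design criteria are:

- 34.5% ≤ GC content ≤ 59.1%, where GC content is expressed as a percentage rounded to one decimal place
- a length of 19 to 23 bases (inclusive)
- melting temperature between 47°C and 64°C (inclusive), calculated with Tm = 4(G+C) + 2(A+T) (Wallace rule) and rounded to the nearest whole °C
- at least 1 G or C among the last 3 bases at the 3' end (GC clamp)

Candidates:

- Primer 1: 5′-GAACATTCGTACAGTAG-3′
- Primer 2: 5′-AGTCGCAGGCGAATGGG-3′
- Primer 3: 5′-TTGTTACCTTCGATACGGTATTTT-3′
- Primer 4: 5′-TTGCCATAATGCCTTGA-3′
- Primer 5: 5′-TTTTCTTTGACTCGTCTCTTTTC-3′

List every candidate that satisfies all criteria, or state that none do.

Primer 5 only.

Primer 1 (17 nt, A=6 T=4 G=4 C=3): GC 7/17 = 41.2% ✓; length 17, outside 19–23 ✗; Tm = 2·10 + 4·7 = 48°C ✓; 3' end TAG has 1 G/C ✓ — fails.
Primer 2 (17 nt, A=4 T=2 G=8 C=3): GC 11/17 = 64.7%, outside 34.5–59.1% ✗; length 17, outside 19–23 ✗; Tm = 2·6 + 4·11 = 56°C ✓; 3' end GGG has 3 G/C ✓ — fails.
Primer 3 (24 nt, A=4 T=12 G=4 C=4): GC 8/24 = 33.3%, outside 34.5–59.1% ✗; length 24, outside 19–23 ✗; Tm = 2·16 + 4·8 = 64°C ✓; 3' end TTT has 0 G/C, need ≥1 ✗ — fails.
Primer 4 (17 nt, A=4 T=6 G=3 C=4): GC 7/17 = 41.2% ✓; length 17, outside 19–23 ✗; Tm = 2·10 + 4·7 = 48°C ✓; 3' end TGA has 1 G/C ✓ — fails.
Primer 5 (23 nt, A=1 T=14 G=2 C=6): GC 8/23 = 34.8% ✓; length 23 ✓; Tm = 2·15 + 4·8 = 62°C ✓; 3' end TTC has 1 G/C ✓ — passes.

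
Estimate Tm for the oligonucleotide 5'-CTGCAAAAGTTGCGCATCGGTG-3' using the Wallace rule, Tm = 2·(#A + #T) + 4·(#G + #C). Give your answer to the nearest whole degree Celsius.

Base counts: A=5, T=5, G=7, C=5 (length 22).
Tm = 2·(5+5) + 4·(7+5) = 2·10 + 4·12 = 20 + 48 = 68°C.

68°C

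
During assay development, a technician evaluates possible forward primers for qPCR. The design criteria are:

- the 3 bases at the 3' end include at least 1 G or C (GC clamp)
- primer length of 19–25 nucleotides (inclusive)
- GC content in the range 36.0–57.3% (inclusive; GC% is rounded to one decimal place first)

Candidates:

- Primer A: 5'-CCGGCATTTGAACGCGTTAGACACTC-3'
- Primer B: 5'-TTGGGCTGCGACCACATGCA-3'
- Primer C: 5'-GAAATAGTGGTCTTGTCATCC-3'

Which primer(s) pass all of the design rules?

Primer A (26 nt, A=6 T=6 G=6 C=8): 3' end CTC has 2 G/C ✓; length 26, outside 19–25 ✗; GC 14/26 = 53.8% ✓ — fails.
Primer B (20 nt, A=4 T=4 G=6 C=6): 3' end GCA has 2 G/C ✓; length 20 ✓; GC 12/20 = 60.0%, outside 36.0–57.3% ✗ — fails.
Primer C (21 nt, A=5 T=7 G=5 C=4): 3' end TCC has 2 G/C ✓; length 21 ✓; GC 9/21 = 42.9% ✓ — passes.

Primer C only.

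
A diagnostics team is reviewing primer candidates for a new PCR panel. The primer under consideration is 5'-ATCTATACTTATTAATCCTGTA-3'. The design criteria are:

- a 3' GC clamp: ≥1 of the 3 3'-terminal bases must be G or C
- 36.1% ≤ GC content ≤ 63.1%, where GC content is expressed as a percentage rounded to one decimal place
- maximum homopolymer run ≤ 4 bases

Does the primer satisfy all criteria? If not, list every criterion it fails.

Base counts: A=7, T=10, G=1, C=4 (length 22).
GC clamp: 3' end GTA has 1 G/C ✓
GC content: GC 5/22 = 22.7%, outside 36.1–63.1% ✗
homopolymer run: longest run = 2 ✓

Fails: GC content.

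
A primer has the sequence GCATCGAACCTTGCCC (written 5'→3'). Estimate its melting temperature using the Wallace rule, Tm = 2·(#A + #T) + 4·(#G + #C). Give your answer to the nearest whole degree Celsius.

52°C

Base counts: A=3, T=3, G=3, C=7 (length 16).
Tm = 2·(3+3) + 4·(3+7) = 2·6 + 4·10 = 12 + 40 = 52°C.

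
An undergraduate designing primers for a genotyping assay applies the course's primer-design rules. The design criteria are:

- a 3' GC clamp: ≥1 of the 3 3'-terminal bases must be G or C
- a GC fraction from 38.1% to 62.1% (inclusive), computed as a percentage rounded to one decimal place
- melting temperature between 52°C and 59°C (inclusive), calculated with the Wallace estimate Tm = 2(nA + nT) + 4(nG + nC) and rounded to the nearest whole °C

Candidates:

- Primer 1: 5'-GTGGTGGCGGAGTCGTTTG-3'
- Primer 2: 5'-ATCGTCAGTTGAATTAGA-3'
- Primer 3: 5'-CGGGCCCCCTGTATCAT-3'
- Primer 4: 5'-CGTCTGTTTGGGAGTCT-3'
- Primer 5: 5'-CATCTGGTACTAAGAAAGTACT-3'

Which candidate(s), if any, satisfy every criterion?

Primer 4 only.

Primer 1 (19 nt, A=1 T=6 G=10 C=2): 3' end TTG has 1 G/C ✓; GC 12/19 = 63.2%, outside 38.1–62.1% ✗; Tm = 2·7 + 4·12 = 62°C, outside 52–59°C ✗ — fails.
Primer 2 (18 nt, A=6 T=6 G=4 C=2): 3' end AGA has 1 G/C ✓; GC 6/18 = 33.3%, outside 38.1–62.1% ✗; Tm = 2·12 + 4·6 = 48°C, outside 52–59°C ✗ — fails.
Primer 3 (17 nt, A=2 T=4 G=4 C=7): 3' end CAT has 1 G/C ✓; GC 11/17 = 64.7%, outside 38.1–62.1% ✗; Tm = 2·6 + 4·11 = 56°C ✓ — fails.
Primer 4 (17 nt, A=1 T=7 G=6 C=3): 3' end TCT has 1 G/C ✓; GC 9/17 = 52.9% ✓; Tm = 2·8 + 4·9 = 52°C ✓ — passes.
Primer 5 (22 nt, A=8 T=6 G=4 C=4): 3' end ACT has 1 G/C ✓; GC 8/22 = 36.4%, outside 38.1–62.1% ✗; Tm = 2·14 + 4·8 = 60°C, outside 52–59°C ✗ — fails.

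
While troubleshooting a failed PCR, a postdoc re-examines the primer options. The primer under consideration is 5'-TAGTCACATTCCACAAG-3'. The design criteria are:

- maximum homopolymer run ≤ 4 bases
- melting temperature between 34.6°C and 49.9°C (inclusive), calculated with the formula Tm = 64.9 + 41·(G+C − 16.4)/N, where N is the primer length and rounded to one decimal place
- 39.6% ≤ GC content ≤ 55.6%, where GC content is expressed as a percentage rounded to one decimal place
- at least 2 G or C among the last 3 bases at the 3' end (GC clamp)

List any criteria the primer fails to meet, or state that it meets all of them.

Base counts: A=6, T=4, G=2, C=5 (length 17).
homopolymer run: longest run = 2 ✓
Tm: Tm = 64.9 + 41·(7 − 16.4)/17 = 42.2°C ✓
GC content: GC 7/17 = 41.2% ✓
GC clamp: 3' end AAG has 1 G/C, need ≥2 ✗

Fails: GC clamp.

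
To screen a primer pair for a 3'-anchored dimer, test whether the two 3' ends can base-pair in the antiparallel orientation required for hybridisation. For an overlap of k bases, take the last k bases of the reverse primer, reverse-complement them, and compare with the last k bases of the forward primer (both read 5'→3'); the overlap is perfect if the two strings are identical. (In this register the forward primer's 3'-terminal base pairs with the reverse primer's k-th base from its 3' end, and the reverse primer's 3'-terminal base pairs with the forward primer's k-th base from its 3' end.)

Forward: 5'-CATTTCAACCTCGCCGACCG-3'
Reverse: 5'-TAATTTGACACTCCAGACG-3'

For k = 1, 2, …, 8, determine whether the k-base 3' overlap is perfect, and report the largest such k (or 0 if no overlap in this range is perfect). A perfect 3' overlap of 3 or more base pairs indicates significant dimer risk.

Last 8 bases (5'→3') — forward …GCCGACCG, reverse …TCCAGACG.
Reverse complement of the reverse primer's last 8 bases: CGTCTGGA; its first k bases are the reverse complement of the reverse primer's last k bases, so a perfect k-base overlap needs the forward primer's last k bases to equal them.
Comparing (forward last k vs required): k=1: G vs C ✗; k=2: CG vs CG ✓; k=3: CCG vs CGT ✗; k=4: ACCG vs CGTC ✗; k=5: GACCG vs CGTCT ✗; k=6: CGACCG vs CGTCTG ✗; k=7: CCGACCG vs CGTCTGG ✗; k=8: GCCGACCG vs CGTCTGGA ✗.
Only k = 2 is perfect, so the longest perfect 3' overlap is 2.

Longest perfect overlap: 2 complementary base pairs; below the dimer-risk threshold (threshold 3).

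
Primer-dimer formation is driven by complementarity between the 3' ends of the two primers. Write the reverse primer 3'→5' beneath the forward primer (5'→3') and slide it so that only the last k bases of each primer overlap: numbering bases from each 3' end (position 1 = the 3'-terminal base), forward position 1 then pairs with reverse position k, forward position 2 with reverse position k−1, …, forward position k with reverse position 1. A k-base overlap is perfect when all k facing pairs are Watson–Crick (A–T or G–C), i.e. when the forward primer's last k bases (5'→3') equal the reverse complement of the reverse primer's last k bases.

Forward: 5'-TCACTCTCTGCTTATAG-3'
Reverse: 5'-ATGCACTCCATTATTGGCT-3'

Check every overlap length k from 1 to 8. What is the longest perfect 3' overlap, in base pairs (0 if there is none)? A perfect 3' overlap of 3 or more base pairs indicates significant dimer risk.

Longest perfect overlap: 2 complementary base pairs; below the dimer-risk threshold (threshold 3).

Last 8 bases (5'→3') — forward …GCTTATAG, reverse …TATTGGCT.
Reverse complement of the reverse primer's last 8 bases: AGCCAATA; its first k bases are the reverse complement of the reverse primer's last k bases, so a perfect k-base overlap needs the forward primer's last k bases to equal them.
Comparing (forward last k vs required): k=1: G vs A ✗; k=2: AG vs AG ✓; k=3: TAG vs AGC ✗; k=4: ATAG vs AGCC ✗; k=5: TATAG vs AGCCA ✗; k=6: TTATAG vs AGCCAA ✗; k=7: CTTATAG vs AGCCAAT ✗; k=8: GCTTATAG vs AGCCAATA ✗.
Only k = 2 is perfect, so the longest perfect 3' overlap is 2.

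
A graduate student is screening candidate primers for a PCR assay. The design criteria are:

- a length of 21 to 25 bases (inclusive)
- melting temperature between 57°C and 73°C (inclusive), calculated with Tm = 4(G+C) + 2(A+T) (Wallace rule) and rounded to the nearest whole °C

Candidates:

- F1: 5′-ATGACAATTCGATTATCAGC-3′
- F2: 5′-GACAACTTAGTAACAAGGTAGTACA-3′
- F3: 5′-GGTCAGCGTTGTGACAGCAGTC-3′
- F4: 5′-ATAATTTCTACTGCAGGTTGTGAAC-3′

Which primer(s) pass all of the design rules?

F1 (20 nt, A=7 T=6 G=3 C=4): length 20, outside 21–25 ✗; Tm = 2·13 + 4·7 = 54°C, outside 57–73°C ✗ — fails.
F2 (25 nt, A=11 T=5 G=5 C=4): length 25 ✓; Tm = 2·16 + 4·9 = 68°C ✓ — passes.
F3 (22 nt, A=4 T=5 G=8 C=5): length 22 ✓; Tm = 2·9 + 4·13 = 70°C ✓ — passes.
F4 (25 nt, A=7 T=9 G=5 C=4): length 25 ✓; Tm = 2·16 + 4·9 = 68°C ✓ — passes.

F2, F3 and F4.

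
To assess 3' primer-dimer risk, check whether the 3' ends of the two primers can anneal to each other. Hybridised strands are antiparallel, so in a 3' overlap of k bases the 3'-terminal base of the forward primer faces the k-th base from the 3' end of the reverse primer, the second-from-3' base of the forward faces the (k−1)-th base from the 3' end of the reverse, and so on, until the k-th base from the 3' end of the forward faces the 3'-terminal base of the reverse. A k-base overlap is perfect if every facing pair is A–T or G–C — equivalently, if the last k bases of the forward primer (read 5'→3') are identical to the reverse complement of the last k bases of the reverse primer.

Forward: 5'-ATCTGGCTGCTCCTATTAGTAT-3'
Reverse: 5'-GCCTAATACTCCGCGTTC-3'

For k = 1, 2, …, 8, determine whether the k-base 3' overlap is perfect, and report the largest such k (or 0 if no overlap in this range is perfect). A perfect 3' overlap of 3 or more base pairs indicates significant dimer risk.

Last 8 bases (5'→3') — forward …ATTAGTAT, reverse …CCGCGTTC.
Reverse complement of the reverse primer's last 8 bases: GAACGCGG; its first k bases are the reverse complement of the reverse primer's last k bases, so a perfect k-base overlap needs the forward primer's last k bases to equal them.
Comparing (forward last k vs required): k=1: T vs G ✗; k=2: AT vs GA ✗; k=3: TAT vs GAA ✗; k=4: GTAT vs GAAC ✗; k=5: AGTAT vs GAACG ✗; k=6: TAGTAT vs GAACGC ✗; k=7: TTAGTAT vs GAACGCG ✗; k=8: ATTAGTAT vs GAACGCGG ✗.
No overlap length from 1 to 8 is perfect, so the longest perfect 3' overlap is 0.

Longest perfect overlap: 0 complementary base pairs; below the dimer-risk threshold (threshold 3).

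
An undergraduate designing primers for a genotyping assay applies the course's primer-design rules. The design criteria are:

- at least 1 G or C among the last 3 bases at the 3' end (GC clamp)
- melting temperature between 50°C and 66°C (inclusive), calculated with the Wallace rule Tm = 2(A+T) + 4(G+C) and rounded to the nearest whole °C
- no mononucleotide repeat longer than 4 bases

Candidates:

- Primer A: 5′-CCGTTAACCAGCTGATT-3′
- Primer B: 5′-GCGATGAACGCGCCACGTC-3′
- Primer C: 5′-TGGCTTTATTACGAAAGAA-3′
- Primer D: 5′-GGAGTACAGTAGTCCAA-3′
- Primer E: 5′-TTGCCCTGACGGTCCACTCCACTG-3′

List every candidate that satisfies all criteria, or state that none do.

Primer B, Primer C and Primer D.

Primer A (17 nt, A=4 T=5 G=3 C=5): 3' end ATT has 0 G/C, need ≥1 ✗; Tm = 2·9 + 4·8 = 50°C ✓; longest run = 2 ✓ — fails.
Primer B (19 nt, A=4 T=2 G=6 C=7): 3' end GTC has 2 G/C ✓; Tm = 2·6 + 4·13 = 64°C ✓; longest run = 2 ✓ — passes.
Primer C (19 nt, A=7 T=6 G=4 C=2): 3' end GAA has 1 G/C ✓; Tm = 2·13 + 4·6 = 50°C ✓; longest run = 3 ✓ — passes.
Primer D (17 nt, A=6 T=3 G=5 C=3): 3' end CAA has 1 G/C ✓; Tm = 2·9 + 4·8 = 50°C ✓; longest run = 2 ✓ — passes.
Primer E (24 nt, A=3 T=6 G=5 C=10): 3' end CTG has 2 G/C ✓; Tm = 2·9 + 4·15 = 78°C, outside 50–66°C ✗; longest run = 3 ✓ — fails.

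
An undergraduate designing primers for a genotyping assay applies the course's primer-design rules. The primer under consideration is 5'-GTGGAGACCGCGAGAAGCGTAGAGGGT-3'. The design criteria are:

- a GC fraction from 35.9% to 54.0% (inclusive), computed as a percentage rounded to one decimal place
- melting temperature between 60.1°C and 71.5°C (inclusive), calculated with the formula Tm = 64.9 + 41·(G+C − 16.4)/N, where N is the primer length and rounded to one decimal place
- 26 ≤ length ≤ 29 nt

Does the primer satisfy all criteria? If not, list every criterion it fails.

Base counts: A=7, T=3, G=13, C=4 (length 27).
GC content: GC 17/27 = 63.0%, outside 35.9–54.0% ✗
Tm: Tm = 64.9 + 41·(17 − 16.4)/27 = 65.8°C ✓
length: length 27 ✓

Fails: GC content.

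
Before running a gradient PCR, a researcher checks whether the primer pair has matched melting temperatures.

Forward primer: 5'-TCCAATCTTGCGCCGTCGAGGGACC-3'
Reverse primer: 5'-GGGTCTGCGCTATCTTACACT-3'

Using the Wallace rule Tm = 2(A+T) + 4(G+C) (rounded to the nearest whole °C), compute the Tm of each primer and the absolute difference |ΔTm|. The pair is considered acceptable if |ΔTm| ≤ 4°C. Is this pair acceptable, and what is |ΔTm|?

|ΔTm| = 18°C; the pair is not acceptable.

Forward: A=4 T=5 G=7 C=9 → Tm = 2·9 + 4·16 = 82°C.
Reverse: A=3 T=7 G=5 C=6 → Tm = 2·10 + 4·11 = 64°C.
|ΔTm| = |82 − 64| = 18°C, > 4°C.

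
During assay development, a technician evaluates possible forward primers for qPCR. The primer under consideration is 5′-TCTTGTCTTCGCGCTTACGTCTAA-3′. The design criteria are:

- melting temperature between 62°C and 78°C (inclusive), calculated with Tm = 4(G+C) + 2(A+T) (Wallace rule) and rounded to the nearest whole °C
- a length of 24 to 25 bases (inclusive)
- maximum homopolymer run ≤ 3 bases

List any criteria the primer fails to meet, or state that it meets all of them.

Base counts: A=3, T=10, G=4, C=7 (length 24).
Tm: Tm = 2·13 + 4·11 = 70°C ✓
length: length 24 ✓
homopolymer run: longest run = 2 ✓

Meets all criteria.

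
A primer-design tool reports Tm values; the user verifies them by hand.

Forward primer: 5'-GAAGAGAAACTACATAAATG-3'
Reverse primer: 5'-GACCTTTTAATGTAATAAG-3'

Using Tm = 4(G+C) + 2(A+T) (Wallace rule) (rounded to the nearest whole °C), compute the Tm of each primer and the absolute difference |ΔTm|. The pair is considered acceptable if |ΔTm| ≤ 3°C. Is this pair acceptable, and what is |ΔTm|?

|ΔTm| = 4°C; the pair is not acceptable.

Forward: A=11 T=3 G=4 C=2 → Tm = 2·14 + 4·6 = 52°C.
Reverse: A=7 T=7 G=3 C=2 → Tm = 2·14 + 4·5 = 48°C.
|ΔTm| = |52 − 48| = 4°C, > 3°C.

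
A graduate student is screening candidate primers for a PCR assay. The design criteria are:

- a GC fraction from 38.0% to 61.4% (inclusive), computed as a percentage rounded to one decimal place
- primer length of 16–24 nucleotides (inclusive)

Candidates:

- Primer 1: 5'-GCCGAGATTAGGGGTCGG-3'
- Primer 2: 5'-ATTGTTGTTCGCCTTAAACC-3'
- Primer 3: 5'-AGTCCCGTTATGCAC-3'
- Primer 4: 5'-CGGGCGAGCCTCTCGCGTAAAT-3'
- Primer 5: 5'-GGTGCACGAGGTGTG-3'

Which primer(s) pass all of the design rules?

Primer 2 only.

Primer 1 (18 nt, A=3 T=3 G=9 C=3): GC 12/18 = 66.7%, outside 38.0–61.4% ✗; length 18 ✓ — fails.
Primer 2 (20 nt, A=4 T=8 G=3 C=5): GC 8/20 = 40.0% ✓; length 20 ✓ — passes.
Primer 3 (15 nt, A=3 T=4 G=3 C=5): GC 8/15 = 53.3% ✓; length 15, outside 16–24 ✗ — fails.
Primer 4 (22 nt, A=4 T=4 G=7 C=7): GC 14/22 = 63.6%, outside 38.0–61.4% ✗; length 22 ✓ — fails.
Primer 5 (15 nt, A=2 T=3 G=8 C=2): GC 10/15 = 66.7%, outside 38.0–61.4% ✗; length 15, outside 16–24 ✗ — fails.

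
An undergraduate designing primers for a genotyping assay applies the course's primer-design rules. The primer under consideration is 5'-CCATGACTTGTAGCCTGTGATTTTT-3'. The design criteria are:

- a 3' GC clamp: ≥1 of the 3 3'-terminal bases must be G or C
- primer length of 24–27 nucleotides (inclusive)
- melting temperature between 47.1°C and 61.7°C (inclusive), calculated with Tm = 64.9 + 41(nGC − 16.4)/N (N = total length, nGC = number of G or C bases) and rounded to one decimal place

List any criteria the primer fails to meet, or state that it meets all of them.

Base counts: A=4, T=11, G=5, C=5 (length 25).
GC clamp: 3' end TTT has 0 G/C, need ≥1 ✗
length: length 25 ✓
Tm: Tm = 64.9 + 41·(10 − 16.4)/25 = 54.4°C ✓

Fails: GC clamp.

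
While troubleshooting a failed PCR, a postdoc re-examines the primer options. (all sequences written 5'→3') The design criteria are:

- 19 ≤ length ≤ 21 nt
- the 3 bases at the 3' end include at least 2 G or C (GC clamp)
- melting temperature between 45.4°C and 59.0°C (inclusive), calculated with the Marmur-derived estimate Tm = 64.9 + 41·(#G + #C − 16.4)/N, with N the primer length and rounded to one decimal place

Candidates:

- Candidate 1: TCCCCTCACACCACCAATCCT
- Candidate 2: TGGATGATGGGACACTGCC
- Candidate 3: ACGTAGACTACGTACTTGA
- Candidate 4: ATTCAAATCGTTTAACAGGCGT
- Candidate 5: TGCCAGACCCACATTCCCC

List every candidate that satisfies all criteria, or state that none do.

Candidate 1, Candidate 2 and Candidate 5.

Candidate 1 (21 nt, A=5 T=4 G=0 C=12): length 21 ✓; 3' end CCT has 2 G/C ✓; Tm = 64.9 + 41·(12 − 16.4)/21 = 56.3°C ✓ — passes.
Candidate 2 (19 nt, A=4 T=4 G=7 C=4): length 19 ✓; 3' end GCC has 3 G/C ✓; Tm = 64.9 + 41·(11 − 16.4)/19 = 53.2°C ✓ — passes.
Candidate 3 (19 nt, A=6 T=5 G=4 C=4): length 19 ✓; 3' end TGA has 1 G/C, need ≥2 ✗; Tm = 64.9 + 41·(8 − 16.4)/19 = 46.8°C ✓ — fails.
Candidate 4 (22 nt, A=7 T=7 G=4 C=4): length 22, outside 19–21 ✗; 3' end CGT has 2 G/C ✓; Tm = 64.9 + 41·(8 − 16.4)/22 = 49.2°C ✓ — fails.
Candidate 5 (19 nt, A=4 T=3 G=2 C=10): length 19 ✓; 3' end CCC has 3 G/C ✓; Tm = 64.9 + 41·(12 − 16.4)/19 = 55.4°C ✓ — passes.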